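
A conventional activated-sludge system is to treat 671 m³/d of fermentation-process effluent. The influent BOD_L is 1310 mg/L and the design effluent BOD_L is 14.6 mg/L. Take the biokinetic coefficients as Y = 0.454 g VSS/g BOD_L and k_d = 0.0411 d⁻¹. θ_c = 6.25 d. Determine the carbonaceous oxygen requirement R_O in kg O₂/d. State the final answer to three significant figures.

Y_obs = Y / (1 + k_d θ_c) = 0.454 / (1 + 0.0411 × 6.25) = 0.454 / 1.257 = 0.3612.
Substrate removed = Q·(S₀ − S) = 671 m³/d × (1310 − 14.6) g/m³ = 8.69×10^5 g/d = 869.2 kg/d.
P_X = Y_obs·Q·(S₀ − S) = 0.3612 × 869.2 = 314.0 kg VSS/d.
Carbonaceous O₂ demand = substrate oxidised − cell-mass equivalent = 869.2 − 1.42 × 314.0 = 423.4 kg O₂/d.

R_O ≈ 423 kg O₂/d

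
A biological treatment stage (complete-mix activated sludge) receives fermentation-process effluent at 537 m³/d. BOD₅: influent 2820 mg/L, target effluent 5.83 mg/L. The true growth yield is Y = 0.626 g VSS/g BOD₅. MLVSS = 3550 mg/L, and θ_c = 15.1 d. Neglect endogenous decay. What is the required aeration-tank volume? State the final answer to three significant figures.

Biomass mass balance (decay neglected): V·X = Y·Q·(S₀ − S)·θ_c, so V = 0.626 × 537 × (2820 − 5.83) × 15.1 / 3550 = 4024 m³.

V ≈ 4020 m³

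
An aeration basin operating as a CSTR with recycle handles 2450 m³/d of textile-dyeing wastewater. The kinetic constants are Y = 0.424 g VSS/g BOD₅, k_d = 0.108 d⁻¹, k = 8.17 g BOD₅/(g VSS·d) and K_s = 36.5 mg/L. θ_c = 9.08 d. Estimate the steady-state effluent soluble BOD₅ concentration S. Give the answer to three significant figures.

Effluent substrate depends only on kinetics and SRT: S = K_s(1 + k_d θ_c) / [θ_c(Yk − k_d) − 1] = 36.5 × (1 + 0.108 × 9.08) / [9.08 × (0.424 × 8.17 − 0.108) − 1] = 72.29 / 29.47 = 2.453 mg/L.

S ≈ 2.45 mg/L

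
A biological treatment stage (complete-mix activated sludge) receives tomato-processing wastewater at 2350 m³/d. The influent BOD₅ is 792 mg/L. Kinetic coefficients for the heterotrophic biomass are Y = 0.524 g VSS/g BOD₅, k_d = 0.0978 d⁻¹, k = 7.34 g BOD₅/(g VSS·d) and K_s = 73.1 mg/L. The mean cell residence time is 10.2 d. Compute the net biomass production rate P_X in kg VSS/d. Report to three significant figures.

P_X ≈ 486 kg VSS/d

From the Monod/SRT balance for a CMAS, S = K_s·(1+k_d θ_c)/[θ_c·(Y k − k_d) − 1] = 73.1 × (1 + 0.0978 × 10.2) / [10.2 × (0.524 × 7.34 − 0.0978) − 1] = 146.0 / 37.23 = 3.922 mg/L.
The observed yield is Y_obs = Y/(1 + k_d·θ_c) = 0.524 / (1 + 0.0978 × 10.2) = 0.524 / 1.998 = 0.2623 g VSS per g BOD₅ removed.
Mass of BOD₅ removed per day: Q(S₀ − S) = 2350 × 788.1 g/m³ = 1852 kg/d.
Biomass produced: P_X = Y_obs·Q·ΔS = 0.2623 × 1852 ≈ 485.8 kg VSS/d.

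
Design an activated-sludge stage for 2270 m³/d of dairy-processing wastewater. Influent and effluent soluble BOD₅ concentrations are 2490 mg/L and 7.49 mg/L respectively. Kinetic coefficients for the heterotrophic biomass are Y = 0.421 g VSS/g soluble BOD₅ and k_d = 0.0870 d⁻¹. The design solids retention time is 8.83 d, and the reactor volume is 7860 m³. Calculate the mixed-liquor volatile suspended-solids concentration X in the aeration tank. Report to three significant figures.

X ≈ 1510 mg/L

X = Y·Q·ΔS·θ_c / [V·(1 + k_d θ_c)] = 0.421 × 2270 × (2490 − 7.49) × 8.83 / [7860 × (1 + 0.0870 × 8.83)] = 1507 mg/L.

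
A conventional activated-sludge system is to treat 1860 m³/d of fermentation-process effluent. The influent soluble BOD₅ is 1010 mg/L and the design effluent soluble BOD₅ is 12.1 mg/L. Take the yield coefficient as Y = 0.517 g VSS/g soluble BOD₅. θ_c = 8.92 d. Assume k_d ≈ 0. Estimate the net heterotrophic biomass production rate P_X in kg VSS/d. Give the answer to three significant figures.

No decay correction is needed, so Y_obs = Y = 0.517.
ΔS = 1010 − 12.1 = 997.9 mg/L, so the substrate removal rate is 1860 × 997.9/1000 = 1856 kg soluble BOD₅/d.
P_X = Y_obs · Q(S₀ − S) = 0.5170 × 1856 = 959.6 kg VSS/d.

P_X ≈ 960 kg VSS/d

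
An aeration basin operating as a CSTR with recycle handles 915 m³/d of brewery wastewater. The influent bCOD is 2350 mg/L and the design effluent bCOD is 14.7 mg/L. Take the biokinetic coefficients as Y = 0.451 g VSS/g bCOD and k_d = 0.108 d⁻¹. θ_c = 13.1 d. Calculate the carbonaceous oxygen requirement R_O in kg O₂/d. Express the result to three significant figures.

R_O ≈ 1570 kg O₂/d

Observed yield with endogenous decay: Y_obs = Y / (1 + k_d·θ_c) = 0.451 / (1 + 0.108 × 13.1) = 0.451 / 2.415 = 0.1868 g VSS/g bCOD.
ΔS = 2350 − 14.7 = 2335 mg/L, so the substrate removal rate is 915 × 2335/1000 = 2137 kg bCOD/d.
Net sludge production P_X = 0.1868 × 2137 = 399.1 kg VSS/d.
R_O = Q·(S₀ − S) − 1.42·P_X = 2137 − 1.42 × 399.1 = 1570 kg O₂/d.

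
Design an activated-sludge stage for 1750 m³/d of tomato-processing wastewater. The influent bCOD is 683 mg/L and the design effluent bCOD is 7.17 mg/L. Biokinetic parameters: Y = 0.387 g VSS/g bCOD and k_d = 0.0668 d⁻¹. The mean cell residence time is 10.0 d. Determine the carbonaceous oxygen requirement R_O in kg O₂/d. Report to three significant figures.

R_O ≈ 793 kg O₂/d

Y_obs = Y / (1 + k_d θ_c) = 0.387 / (1 + 0.0668 × 10.0) = 0.387 / 1.668 = 0.2320.
Mass of bCOD removed per day: Q(S₀ − S) = 1750 × 675.8 g/m³ = 1183 kg/d.
Biomass synthesised: P_X = Y_obs × 1183 = 274.4 kg VSS/d.
R_O = Q·ΔS − 1.42 P_X = 1183 − 389.7 = 793.0 kg O₂/d.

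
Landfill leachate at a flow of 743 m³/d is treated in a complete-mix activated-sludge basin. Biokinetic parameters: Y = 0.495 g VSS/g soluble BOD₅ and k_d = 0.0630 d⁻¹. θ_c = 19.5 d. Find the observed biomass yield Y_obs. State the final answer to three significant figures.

Y_obs ≈ 0.222 g VSS/g soluble BOD₅

Y_obs = Y / (1 + k_d θ_c) = 0.495 / (1 + 0.0630 × 19.5) = 0.495 / 2.228 = 0.2221.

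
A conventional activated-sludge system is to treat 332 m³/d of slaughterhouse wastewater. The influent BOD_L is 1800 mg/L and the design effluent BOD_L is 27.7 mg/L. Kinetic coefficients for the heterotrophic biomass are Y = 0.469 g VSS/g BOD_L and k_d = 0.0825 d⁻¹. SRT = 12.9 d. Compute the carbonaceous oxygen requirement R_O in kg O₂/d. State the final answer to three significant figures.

Correct the yield for decay: Y_obs = Y/(1 + k_d θ_c) = 0.469 / (1 + 0.0825 × 12.9) = 0.469 / 2.064 = 0.2272.
Substrate removed = Q·(S₀ − S) = 332 m³/d × (1800 − 27.7) g/m³ = 5.88×10^5 g/d = 588.4 kg/d.
Biomass synthesised: P_X = Y_obs × 588.4 = 133.7 kg VSS/d.
Carbonaceous O₂ demand = substrate oxidised − cell-mass equivalent = 588.4 − 1.42 × 133.7 = 398.6 kg O₂/d.

R_O ≈ 399 kg O₂/d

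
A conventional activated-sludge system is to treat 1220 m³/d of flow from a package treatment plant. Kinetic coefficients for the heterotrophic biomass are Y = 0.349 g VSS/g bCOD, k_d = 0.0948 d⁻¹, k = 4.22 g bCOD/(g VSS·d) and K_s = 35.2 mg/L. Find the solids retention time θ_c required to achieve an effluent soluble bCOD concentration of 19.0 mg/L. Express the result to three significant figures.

θ_c ≈ 2.37 d

At the target effluent, Y k S/(K_s+S) = 0.349×4.22×19.0/54.20 = 0.5163 d⁻¹.
θ_c = 1/(μ − k_d) = 1/(0.5163 − 0.0948) = 1/0.4215 = 2.373 d.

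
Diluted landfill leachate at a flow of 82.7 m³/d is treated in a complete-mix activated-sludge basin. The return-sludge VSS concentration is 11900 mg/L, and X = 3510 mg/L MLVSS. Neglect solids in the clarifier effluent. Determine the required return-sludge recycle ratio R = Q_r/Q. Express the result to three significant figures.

Mass balance around the secondary clarifier (neglecting effluent solids): R = X / (X_r − X) = 3510 / (11900 − 3510) = 0.4184.

R ≈ 0.418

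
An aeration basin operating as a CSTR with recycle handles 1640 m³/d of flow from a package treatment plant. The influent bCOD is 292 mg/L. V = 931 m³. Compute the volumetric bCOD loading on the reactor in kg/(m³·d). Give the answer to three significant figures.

Applied bCOD load per unit volume = Q·S₀/V = (1640 × 292/1000)/931.0 = 0.5144 kg bCOD·m⁻³·d⁻¹.

L_v ≈ 0.514 kg bCOD/(m³·d)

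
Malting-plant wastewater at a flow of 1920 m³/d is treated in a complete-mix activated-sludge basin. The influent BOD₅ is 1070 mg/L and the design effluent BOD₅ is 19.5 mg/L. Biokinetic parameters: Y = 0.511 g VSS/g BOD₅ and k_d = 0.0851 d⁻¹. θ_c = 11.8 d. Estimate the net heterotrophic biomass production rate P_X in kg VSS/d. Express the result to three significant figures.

Observed yield with endogenous decay: Y_obs = Y / (1 + k_d·θ_c) = 0.511 / (1 + 0.0851 × 11.8) = 0.511 / 2.004 = 0.2550 g VSS/g BOD₅.
Substrate removed = Q·(S₀ − S) = 1920 m³/d × (1070 − 19.5) g/m³ = 2.02×10^6 g/d = 2017 kg/d.
P_X = Y_obs · Q(S₀ − S) = 0.2550 × 2017 = 514.3 kg VSS/d.

P_X ≈ 514 kg VSS/d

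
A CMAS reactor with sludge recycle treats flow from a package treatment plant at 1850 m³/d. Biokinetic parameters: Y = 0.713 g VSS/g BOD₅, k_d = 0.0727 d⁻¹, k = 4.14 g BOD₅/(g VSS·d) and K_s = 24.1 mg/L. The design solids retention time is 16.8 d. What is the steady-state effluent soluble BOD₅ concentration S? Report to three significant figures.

Effluent substrate depends only on kinetics and SRT: S = K_s(1 + k_d θ_c) / [θ_c(Yk − k_d) − 1] = 24.1 × (1 + 0.0727 × 16.8) / [16.8 × (0.713 × 4.14 − 0.0727) − 1] = 53.53 / 47.37 = 1.130 mg/L.

S ≈ 1.13 mg/L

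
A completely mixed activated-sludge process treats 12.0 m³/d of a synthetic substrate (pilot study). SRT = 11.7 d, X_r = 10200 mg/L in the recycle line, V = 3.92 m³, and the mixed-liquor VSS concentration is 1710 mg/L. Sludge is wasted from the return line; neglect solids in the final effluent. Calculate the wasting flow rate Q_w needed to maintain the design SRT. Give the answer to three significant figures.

Q_w ≈ 0.0562 m³/d

Q_w = (V·X)/(θ_c X_r) = 3.920 × 1710 / (11.7 × 10200) = 0.05617 m³/d.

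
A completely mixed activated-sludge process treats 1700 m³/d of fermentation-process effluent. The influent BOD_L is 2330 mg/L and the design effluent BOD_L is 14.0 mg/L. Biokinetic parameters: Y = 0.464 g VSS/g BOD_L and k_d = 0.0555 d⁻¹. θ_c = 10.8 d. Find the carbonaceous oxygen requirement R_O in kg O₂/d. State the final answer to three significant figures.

Observed yield with endogenous decay: Y_obs = Y / (1 + k_d·θ_c) = 0.464 / (1 + 0.0555 × 10.8) = 0.464 / 1.599 = 0.2901 g VSS/g BOD_L.
Mass of BOD_L removed per day: Q(S₀ − S) = 1700 × 2316 g/m³ = 3937 kg/d.
P_X = Y_obs·Q·(S₀ − S) = 0.2901 × 3937 = 1142 kg VSS/d.
Carbonaceous O₂ demand = substrate oxidised − cell-mass equivalent = 3937 − 1.42 × 1142 = 2315 kg O₂/d.

R_O ≈ 2320 kg O₂/d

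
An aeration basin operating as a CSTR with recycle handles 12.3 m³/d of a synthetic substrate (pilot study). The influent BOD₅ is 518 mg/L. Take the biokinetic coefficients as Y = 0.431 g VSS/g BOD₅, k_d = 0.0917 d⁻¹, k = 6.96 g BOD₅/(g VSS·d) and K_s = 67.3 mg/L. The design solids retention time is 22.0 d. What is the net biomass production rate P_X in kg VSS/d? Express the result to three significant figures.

Effluent substrate depends only on kinetics and SRT: S = K_s(1 + k_d θ_c) / [θ_c(Yk − k_d) − 1] = 67.3 × (1 + 0.0917 × 22.0) / [22.0 × (0.431 × 6.96 − 0.0917) − 1] = 203.1 / 62.98 = 3.225 mg/L.
Y_obs = Y / (1 + k_d θ_c) = 0.431 / (1 + 0.0917 × 22.0) = 0.431 / 3.017 = 0.1428.
Mass of BOD₅ removed per day: Q(S₀ − S) = 12.3 × 514.8 g/m³ = 6.332 kg/d.
P_X = Y_obs · Q(S₀ − S) = 0.1428 × 6.332 = 0.9044 kg VSS/d.

P_X ≈ 0.904 kg VSS/d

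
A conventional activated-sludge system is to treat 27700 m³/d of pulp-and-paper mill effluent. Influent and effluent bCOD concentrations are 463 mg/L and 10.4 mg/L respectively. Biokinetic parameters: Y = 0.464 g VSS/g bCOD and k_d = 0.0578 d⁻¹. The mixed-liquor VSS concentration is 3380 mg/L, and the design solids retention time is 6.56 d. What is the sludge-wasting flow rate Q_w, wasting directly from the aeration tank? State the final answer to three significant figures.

Q_w ≈ 1250 m³/d

Steady-state biomass mass balance: V·X·(1 + k_d·θ_c) = Y·Q·(S₀ − S)·θ_c, so V = 0.464 × 27700 × (463 − 10.4) × 6.56 / [3380 × (1 + 0.0578 × 6.56)] = 3.82×10^7 / 4662 = 8186 m³.
For wasting at MLVSS concentration, Q_w = V/θ_c = 8186/6.56 = 1248 m³/d.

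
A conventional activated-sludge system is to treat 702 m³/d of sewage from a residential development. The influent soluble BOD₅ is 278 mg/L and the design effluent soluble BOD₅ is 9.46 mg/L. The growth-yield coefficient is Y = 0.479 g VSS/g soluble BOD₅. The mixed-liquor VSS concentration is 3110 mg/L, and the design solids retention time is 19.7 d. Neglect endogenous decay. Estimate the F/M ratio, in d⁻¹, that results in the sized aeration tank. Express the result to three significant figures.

V·X = Y·Q·ΔS·θ_c gives V = 0.479 × 702 × (278 − 9.46) × 19.7 / 3110 = 572.0 m³.
Food-to-microorganism ratio F/M = Q S₀ / (V X) = 702 × 278 / (572.0 × 3110) = 0.1097 d⁻¹.

F/M ≈ 0.110 d⁻¹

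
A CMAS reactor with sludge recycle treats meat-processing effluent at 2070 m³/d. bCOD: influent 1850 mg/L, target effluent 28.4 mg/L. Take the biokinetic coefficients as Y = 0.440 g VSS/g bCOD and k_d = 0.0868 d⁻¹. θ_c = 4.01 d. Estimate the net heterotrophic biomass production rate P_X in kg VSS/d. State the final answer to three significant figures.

P_X ≈ 1230 kg VSS/d

Correct the yield for decay: Y_obs = Y/(1 + k_d θ_c) = 0.440 / (1 + 0.0868 × 4.01) = 0.440 / 1.348 = 0.3264.
Q·(S₀ − S) = 2070 × (1850 − 28.4) × 10⁻³ = 3771 kg/d removed.
Net biomass production P_X = Y_obs × Q·(S₀ − S) = 0.3264 × 3771 = 1231 kg VSS/d.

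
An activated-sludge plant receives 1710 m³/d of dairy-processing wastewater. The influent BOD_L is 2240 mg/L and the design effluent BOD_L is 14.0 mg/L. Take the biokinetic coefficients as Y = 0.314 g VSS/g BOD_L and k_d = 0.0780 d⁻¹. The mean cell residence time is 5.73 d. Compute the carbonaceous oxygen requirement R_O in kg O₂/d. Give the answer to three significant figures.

R_O ≈ 2630 kg O₂/d

Correct the yield for decay: Y_obs = Y/(1 + k_d θ_c) = 0.314 / (1 + 0.0780 × 5.73) = 0.314 / 1.447 = 0.2170.
Substrate removed = Q·(S₀ − S) = 1710 m³/d × (2240 − 14.0) g/m³ = 3.81×10^6 g/d = 3806 kg/d.
Biomass synthesised: P_X = Y_obs × 3806 = 826.0 kg VSS/d.
R_O = Q·ΔS − 1.42 P_X = 3806 − 1173 = 2633 kg O₂/d.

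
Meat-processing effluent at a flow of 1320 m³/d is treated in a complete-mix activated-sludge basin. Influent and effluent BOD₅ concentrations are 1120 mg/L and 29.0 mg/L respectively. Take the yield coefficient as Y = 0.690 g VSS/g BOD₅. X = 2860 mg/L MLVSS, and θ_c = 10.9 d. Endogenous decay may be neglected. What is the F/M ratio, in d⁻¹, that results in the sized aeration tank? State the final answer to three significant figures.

F/M ≈ 0.136 d⁻¹

V·X = Y·Q·ΔS·θ_c gives V = 0.690 × 1320 × (1120 − 29.0) × 10.9 / 2860 = 3787 m³.
F/M = applied load / biomass = Q·S₀/(V·X) = 1320 × 1120 / (3787 × 2860) = 0.1365 d⁻¹.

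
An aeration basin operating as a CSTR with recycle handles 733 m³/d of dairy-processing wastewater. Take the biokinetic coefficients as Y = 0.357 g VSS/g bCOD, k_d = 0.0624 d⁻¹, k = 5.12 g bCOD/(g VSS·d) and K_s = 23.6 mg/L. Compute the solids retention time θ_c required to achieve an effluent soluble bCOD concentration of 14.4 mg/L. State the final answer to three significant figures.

Specific growth rate at S = 14.4 mg/L: μ = YkS/(K_s+S) = 0.357·5.12·14.4/(23.6+14.4) = 0.6927 d⁻¹.
1/θ_c = 0.6927 − 0.0624 = 0.6303 d⁻¹, so θ_c = 1.587 d.

θ_c ≈ 1.59 d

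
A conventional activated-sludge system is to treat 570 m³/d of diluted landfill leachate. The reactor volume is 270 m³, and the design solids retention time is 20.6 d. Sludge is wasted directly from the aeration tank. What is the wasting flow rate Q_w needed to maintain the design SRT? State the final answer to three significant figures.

Q_w ≈ 13.1 m³/d

For wasting at MLVSS concentration, Q_w = V/θ_c = 270.0/20.6 = 13.11 m³/d.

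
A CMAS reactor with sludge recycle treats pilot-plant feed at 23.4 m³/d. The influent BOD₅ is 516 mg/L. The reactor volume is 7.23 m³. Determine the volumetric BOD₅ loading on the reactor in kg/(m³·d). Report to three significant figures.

L_v ≈ 1.67 kg BOD₅/(m³·d)

L_v = Q S₀ / V = 23.4 × 516 × 10⁻³ / 7.230 = 1.670 kg/(m³·d).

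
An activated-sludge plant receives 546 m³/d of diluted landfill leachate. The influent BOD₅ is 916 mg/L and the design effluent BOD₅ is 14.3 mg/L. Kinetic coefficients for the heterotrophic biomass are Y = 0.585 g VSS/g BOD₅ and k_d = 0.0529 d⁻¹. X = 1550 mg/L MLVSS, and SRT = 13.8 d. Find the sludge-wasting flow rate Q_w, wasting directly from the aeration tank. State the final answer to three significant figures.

Q_w ≈ 107 m³/d

Rearranging the biomass balance for a CMAS with decay, V = Y·Q·ΔS·θ_c / [X·(1+k_d θ_c)] = 0.585 × 546 × (916 − 14.3) × 13.8 / [1550 × (1 + 0.0529 × 13.8)] = 3.97×10^6 / 2682 = 1482 m³.
For wasting at MLVSS concentration, Q_w = V/θ_c = 1482/13.8 = 107.4 m³/d.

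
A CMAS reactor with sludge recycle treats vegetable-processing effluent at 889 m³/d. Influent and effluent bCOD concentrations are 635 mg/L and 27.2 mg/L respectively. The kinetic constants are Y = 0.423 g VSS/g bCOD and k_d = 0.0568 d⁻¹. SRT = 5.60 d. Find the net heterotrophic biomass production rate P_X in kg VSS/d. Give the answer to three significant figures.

Observed yield with endogenous decay: Y_obs = Y / (1 + k_d·θ_c) = 0.423 / (1 + 0.0568 × 5.60) = 0.423 / 1.318 = 0.3209 g VSS/g bCOD.
ΔS = 635 − 27.2 = 607.8 mg/L, so the substrate removal rate is 889 × 607.8/1000 = 540.3 kg bCOD/d.
Net biomass production P_X = Y_obs × Q·(S₀ − S) = 0.3209 × 540.3 = 173.4 kg VSS/d.

P_X ≈ 173 kg VSS/d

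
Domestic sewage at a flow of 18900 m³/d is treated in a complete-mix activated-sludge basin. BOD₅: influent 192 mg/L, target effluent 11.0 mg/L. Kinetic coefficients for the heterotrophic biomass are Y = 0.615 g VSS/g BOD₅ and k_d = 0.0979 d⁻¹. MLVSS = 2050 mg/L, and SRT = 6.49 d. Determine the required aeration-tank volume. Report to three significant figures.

Steady-state biomass mass balance: V·X·(1 + k_d·θ_c) = Y·Q·(S₀ − S)·θ_c, so V = 0.615 × 18900 × (192 − 11.0) × 6.49 / [2050 × (1 + 0.0979 × 6.49)] = 1.37×10^7 / 3353 = 4073 m³.

V ≈ 4070 m³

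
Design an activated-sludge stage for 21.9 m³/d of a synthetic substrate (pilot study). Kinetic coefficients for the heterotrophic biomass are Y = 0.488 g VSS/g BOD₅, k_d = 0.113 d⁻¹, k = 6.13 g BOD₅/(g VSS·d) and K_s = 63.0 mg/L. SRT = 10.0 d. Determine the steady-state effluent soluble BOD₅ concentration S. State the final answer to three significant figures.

S ≈ 4.83 mg/L

From the Monod/SRT balance for a CMAS, S = K_s·(1+k_d θ_c)/[θ_c·(Y k − k_d) − 1] = 63.0 × (1 + 0.113 × 10.0) / [10.0 × (0.488 × 6.13 − 0.113) − 1] = 134.2 / 27.78 = 4.830 mg/L.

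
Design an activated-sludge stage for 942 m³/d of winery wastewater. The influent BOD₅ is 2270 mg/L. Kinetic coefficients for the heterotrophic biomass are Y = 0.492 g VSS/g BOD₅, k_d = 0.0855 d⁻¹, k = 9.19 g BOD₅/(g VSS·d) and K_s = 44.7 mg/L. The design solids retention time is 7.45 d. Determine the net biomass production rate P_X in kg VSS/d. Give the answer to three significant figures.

P_X ≈ 642 kg VSS/d

For a completely mixed reactor with recycle the Lawrence–McCarty relation gives S = K_s·(1 + k_d·θ_c) / [θ_c·(Y·k − k_d) − 1] = 44.7 × (1 + 0.0855 × 7.45) / [7.45 × (0.492 × 9.19 − 0.0855) − 1] = 73.17 / 32.05 = 2.283 mg/L.
Observed yield with endogenous decay: Y_obs = Y / (1 + k_d·θ_c) = 0.492 / (1 + 0.0855 × 7.45) = 0.492 / 1.637 = 0.3006 g VSS/g BOD₅.
Substrate removed = Q·(S₀ − S) = 942 m³/d × (2270 − 2.28) g/m³ = 2.14×10^6 g/d = 2136 kg/d.
P_X = Y_obs · Q(S₀ − S) = 0.3006 × 2136 = 642.0 kg VSS/d.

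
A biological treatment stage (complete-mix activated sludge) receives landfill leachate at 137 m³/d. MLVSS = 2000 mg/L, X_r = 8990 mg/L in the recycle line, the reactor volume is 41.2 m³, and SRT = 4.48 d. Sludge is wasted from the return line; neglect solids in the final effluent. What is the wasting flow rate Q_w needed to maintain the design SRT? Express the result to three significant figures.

θ_c = V·X/(Q_w·X_r) when wasting from the recycle, so Q_w = V·X/(θ_c·X_r) = 41.20 × 2000 / (4.48 × 8990) = 2.046 m³/d.

Q_w ≈ 2.05 m³/d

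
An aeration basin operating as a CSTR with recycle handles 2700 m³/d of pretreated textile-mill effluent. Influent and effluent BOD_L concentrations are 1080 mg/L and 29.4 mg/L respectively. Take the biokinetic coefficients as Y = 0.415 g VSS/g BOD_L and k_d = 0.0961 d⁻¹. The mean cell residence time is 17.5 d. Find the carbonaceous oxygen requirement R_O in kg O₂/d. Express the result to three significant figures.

R_O ≈ 2210 kg O₂/d

The observed yield is Y_obs = Y/(1 + k_d·θ_c) = 0.415 / (1 + 0.0961 × 17.5) = 0.415 / 2.682 = 0.1547 g VSS per g BOD_L removed.
Q·(S₀ − S) = 2700 × (1080 − 29.4) × 10⁻³ = 2837 kg/d removed.
Net sludge production P_X = 0.1547 × 2837 = 439.0 kg VSS/d.
R_O = Q·(S₀ − S) − 1.42·P_X = 2837 − 1.42 × 439.0 = 2213 kg O₂/d.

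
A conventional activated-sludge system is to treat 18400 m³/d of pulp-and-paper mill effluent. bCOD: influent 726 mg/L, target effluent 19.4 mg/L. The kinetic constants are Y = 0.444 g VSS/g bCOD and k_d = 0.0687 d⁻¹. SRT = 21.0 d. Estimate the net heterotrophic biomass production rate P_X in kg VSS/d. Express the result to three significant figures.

P_X ≈ 2360 kg VSS/d

Correct the yield for decay: Y_obs = Y/(1 + k_d θ_c) = 0.444 / (1 + 0.0687 × 21.0) = 0.444 / 2.443 = 0.1818.
ΔS = 726 − 19.4 = 706.6 mg/L, so the substrate removal rate is 18400 × 706.6/1000 = 13001 kg bCOD/d.
Net biomass production P_X = Y_obs × Q·(S₀ − S) = 0.1818 × 13001 = 2363 kg VSS/d.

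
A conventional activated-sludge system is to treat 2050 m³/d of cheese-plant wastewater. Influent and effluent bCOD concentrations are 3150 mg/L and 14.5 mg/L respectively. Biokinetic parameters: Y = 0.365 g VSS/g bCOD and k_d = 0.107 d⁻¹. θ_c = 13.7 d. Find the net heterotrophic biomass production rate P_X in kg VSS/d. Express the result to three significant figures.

Observed yield with endogenous decay: Y_obs = Y / (1 + k_d·θ_c) = 0.365 / (1 + 0.107 × 13.7) = 0.365 / 2.466 = 0.1480 g VSS/g bCOD.
ΔS = 3150 − 14.5 = 3136 mg/L, so the substrate removal rate is 2050 × 3136/1000 = 6428 kg bCOD/d.
Biomass produced: P_X = Y_obs·Q·ΔS = 0.1480 × 6428 ≈ 951.4 kg VSS/d.

P_X ≈ 951 kg VSS/d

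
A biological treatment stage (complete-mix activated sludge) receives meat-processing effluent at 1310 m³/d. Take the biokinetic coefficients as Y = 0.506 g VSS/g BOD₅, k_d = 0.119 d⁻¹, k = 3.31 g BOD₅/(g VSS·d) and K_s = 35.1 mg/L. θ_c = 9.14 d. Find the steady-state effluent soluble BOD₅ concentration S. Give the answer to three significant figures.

For a completely mixed reactor with recycle the Lawrence–McCarty relation gives S = K_s·(1 + k_d·θ_c) / [θ_c·(Y·k − k_d) − 1] = 35.1 × (1 + 0.119 × 9.14) / [9.14 × (0.506 × 3.31 − 0.119) − 1] = 73.28 / 13.22 = 5.543 mg/L.

S ≈ 5.54 mg/L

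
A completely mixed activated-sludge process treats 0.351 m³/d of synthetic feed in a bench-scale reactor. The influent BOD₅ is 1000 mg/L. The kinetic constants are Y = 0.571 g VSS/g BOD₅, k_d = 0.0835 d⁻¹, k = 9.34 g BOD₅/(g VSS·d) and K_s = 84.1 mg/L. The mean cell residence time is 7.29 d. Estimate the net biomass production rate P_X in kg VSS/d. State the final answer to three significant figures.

P_X ≈ 0.124 kg VSS/d

For a completely mixed reactor with recycle the Lawrence–McCarty relation gives S = K_s·(1 + k_d·θ_c) / [θ_c·(Y·k − k_d) − 1] = 84.1 × (1 + 0.0835 × 7.29) / [7.29 × (0.571 × 9.34 − 0.0835) − 1] = 135.3 / 37.27 = 3.630 mg/L.
The observed yield is Y_obs = Y/(1 + k_d·θ_c) = 0.571 / (1 + 0.0835 × 7.29) = 0.571 / 1.609 = 0.3549 g VSS per g BOD₅ removed.
ΔS = 1000 − 3.63 = 996.4 mg/L, so the substrate removal rate is 0.351 × 996.4/1000 = 0.3497 kg BOD₅/d.
Net biomass production P_X = Y_obs × Q·(S₀ − S) = 0.3549 × 0.3497 = 0.1241 kg VSS/d.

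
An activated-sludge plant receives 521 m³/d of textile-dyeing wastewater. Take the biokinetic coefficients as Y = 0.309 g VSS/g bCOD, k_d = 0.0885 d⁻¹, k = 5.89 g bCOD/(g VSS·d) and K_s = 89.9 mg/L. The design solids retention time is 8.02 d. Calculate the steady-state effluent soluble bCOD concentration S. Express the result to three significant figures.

S ≈ 11.9 mg/L

For a completely mixed reactor with recycle the Lawrence–McCarty relation gives S = K_s·(1 + k_d·θ_c) / [θ_c·(Y·k − k_d) − 1] = 89.9 × (1 + 0.0885 × 8.02) / [8.02 × (0.309 × 5.89 − 0.0885) − 1] = 153.7 / 12.89 = 11.93 mg/L.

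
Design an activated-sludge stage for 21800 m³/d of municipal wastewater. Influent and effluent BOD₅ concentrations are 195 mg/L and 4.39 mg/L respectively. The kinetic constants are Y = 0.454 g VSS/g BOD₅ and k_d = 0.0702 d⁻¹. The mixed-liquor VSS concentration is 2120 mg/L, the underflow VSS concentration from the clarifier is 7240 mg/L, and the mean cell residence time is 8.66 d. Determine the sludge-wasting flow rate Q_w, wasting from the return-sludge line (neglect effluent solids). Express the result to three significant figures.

From the SRT design equation V = Y Q (S₀−S) θ_c / [X (1 + k_d θ_c)] = 0.454 × 21800 × (195 − 4.39) × 8.66 / [2120 × (1 + 0.0702 × 8.66)] = 1.63×10^7 / 3409 = 4793 m³.
Wasting from the return line (neglecting effluent solids): Q_w = V·X / (θ_c·X_r) = 4793 × 2120 / (8.66 × 7240) = 162.1 m³/d.

Q_w ≈ 162 m³/d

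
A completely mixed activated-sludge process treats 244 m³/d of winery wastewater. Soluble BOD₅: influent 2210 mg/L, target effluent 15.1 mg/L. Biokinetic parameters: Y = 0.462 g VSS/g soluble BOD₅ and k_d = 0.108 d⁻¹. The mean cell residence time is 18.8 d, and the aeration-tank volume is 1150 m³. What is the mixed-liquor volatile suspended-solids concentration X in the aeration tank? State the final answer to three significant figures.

From V·X·(1 + k_d·θ_c) = Y·Q·(S₀ − S)·θ_c: X = 0.462 × 244 × (2210 − 15.1) × 18.8 / [1150 × (1 + 0.108 × 18.8)] = 1335 mg/L.

X ≈ 1330 mg/L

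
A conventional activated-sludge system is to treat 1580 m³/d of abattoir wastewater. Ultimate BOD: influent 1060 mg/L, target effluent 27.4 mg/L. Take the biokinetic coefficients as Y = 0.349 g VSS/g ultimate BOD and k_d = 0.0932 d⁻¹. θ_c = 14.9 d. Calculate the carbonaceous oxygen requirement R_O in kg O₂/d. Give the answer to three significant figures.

R_O ≈ 1290 kg O₂/d

The observed yield is Y_obs = Y/(1 + k_d·θ_c) = 0.349 / (1 + 0.0932 × 14.9) = 0.349 / 2.389 = 0.1461 g VSS per g ultimate BOD removed.
Substrate removed = Q·(S₀ − S) = 1580 m³/d × (1060 − 27.4) g/m³ = 1.63×10^6 g/d = 1632 kg/d.
Biomass synthesised: P_X = Y_obs × 1632 = 238.4 kg VSS/d.
Carbonaceous O₂ demand = substrate oxidised − cell-mass equivalent = 1632 − 1.42 × 238.4 = 1293 kg O₂/d.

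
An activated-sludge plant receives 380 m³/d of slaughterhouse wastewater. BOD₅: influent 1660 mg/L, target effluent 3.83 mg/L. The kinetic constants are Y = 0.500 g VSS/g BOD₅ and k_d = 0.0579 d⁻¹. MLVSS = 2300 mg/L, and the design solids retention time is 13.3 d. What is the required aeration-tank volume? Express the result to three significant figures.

From the SRT design equation V = Y Q (S₀−S) θ_c / [X (1 + k_d θ_c)] = 0.500 × 380 × (1660 − 3.83) × 13.3 / [2300 × (1 + 0.0579 × 13.3)] = 4.19×10^6 / 4071 = 1028 m³.

V ≈ 1030 m³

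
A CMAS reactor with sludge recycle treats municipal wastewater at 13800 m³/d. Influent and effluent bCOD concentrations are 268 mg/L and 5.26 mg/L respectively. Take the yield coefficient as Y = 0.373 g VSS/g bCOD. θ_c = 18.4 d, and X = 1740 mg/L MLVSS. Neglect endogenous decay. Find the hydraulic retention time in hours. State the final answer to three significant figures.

τ ≈ 24.9 h

V·X = Y·Q·ΔS·θ_c gives V = 0.373 × 13800 × (268 − 5.26) × 18.4 / 1740 = 14302 m³.
Hydraulic retention time τ = V/Q = 14302 / 13800 = 1.036 d = 24.87 h.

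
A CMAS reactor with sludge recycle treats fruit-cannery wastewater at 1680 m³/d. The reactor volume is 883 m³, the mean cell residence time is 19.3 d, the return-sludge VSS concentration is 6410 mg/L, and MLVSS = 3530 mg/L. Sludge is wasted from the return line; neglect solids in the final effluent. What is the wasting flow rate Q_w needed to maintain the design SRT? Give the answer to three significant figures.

θ_c = V·X/(Q_w·X_r) when wasting from the recycle, so Q_w = V·X/(θ_c·X_r) = 883.0 × 3530 / (19.3 × 6410) = 25.20 m³/d.

Q_w ≈ 25.2 m³/d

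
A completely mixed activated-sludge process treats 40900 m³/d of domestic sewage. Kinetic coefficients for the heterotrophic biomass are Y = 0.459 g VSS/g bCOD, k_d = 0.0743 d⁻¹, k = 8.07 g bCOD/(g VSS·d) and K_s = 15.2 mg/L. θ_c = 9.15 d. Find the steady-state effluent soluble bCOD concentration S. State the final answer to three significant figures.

S ≈ 0.793 mg/L

Effluent substrate depends only on kinetics and SRT: S = K_s(1 + k_d θ_c) / [θ_c(Yk − k_d) − 1] = 15.2 × (1 + 0.0743 × 9.15) / [9.15 × (0.459 × 8.07 − 0.0743) − 1] = 25.53 / 32.21 = 0.7927 mg/L.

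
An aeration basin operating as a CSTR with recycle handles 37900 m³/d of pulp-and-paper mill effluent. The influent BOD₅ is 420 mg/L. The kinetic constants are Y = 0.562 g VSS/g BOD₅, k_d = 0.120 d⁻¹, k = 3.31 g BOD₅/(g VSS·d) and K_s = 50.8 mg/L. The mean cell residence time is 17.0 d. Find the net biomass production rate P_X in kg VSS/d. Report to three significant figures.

From the Monod/SRT balance for a CMAS, S = K_s·(1+k_d θ_c)/[θ_c·(Y k − k_d) − 1] = 50.8 × (1 + 0.120 × 17.0) / [17.0 × (0.562 × 3.31 − 0.120) − 1] = 154.4 / 28.58 = 5.403 mg/L.
Y_obs = Y / (1 + k_d θ_c) = 0.562 / (1 + 0.120 × 17.0) = 0.562 / 3.040 = 0.1849.
Substrate removed = Q·(S₀ − S) = 37900 m³/d × (420 − 5.40) g/m³ = 1.57×10^7 g/d = 15713 kg/d.
P_X = Y_obs · Q(S₀ − S) = 0.1849 × 15713 = 2905 kg VSS/d.

P_X ≈ 2900 kg VSS/d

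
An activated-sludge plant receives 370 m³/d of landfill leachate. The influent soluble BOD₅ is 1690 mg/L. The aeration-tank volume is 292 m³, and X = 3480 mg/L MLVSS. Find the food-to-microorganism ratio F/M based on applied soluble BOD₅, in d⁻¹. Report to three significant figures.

F/M ≈ 0.615 d⁻¹

Food-to-microorganism ratio F/M = Q S₀ / (V X) = 370 × 1690 / (292.0 × 3480) = 0.6154 d⁻¹.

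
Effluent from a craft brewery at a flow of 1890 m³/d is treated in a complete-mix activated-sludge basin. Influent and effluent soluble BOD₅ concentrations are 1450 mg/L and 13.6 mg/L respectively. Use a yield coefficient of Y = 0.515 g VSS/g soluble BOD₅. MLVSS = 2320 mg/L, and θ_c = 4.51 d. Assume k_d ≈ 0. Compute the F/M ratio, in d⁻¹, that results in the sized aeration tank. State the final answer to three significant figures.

F/M ≈ 0.435 d⁻¹

Biomass mass balance (decay neglected): V·X = Y·Q·(S₀ − S)·θ_c, so V = 0.515 × 1890 × (1450 − 13.6) × 4.51 / 2320 = 2718 m³.
Food-to-microorganism ratio F/M = Q S₀ / (V X) = 1890 × 1450 / (2718 × 2320) = 0.4346 d⁻¹.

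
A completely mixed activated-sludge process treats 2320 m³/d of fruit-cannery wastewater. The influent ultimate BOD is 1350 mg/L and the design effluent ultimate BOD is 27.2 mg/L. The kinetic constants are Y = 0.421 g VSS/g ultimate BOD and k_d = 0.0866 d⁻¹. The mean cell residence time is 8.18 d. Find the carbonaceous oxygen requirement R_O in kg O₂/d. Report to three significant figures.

R_O ≈ 1990 kg O₂/d

Observed yield with endogenous decay: Y_obs = Y / (1 + k_d·θ_c) = 0.421 / (1 + 0.0866 × 8.18) = 0.421 / 1.708 = 0.2464 g VSS/g ultimate BOD.
Substrate removed = Q·(S₀ − S) = 2320 m³/d × (1350 − 27.2) g/m³ = 3.07×10^6 g/d = 3069 kg/d.
P_X = Y_obs·Q·(S₀ − S) = 0.2464 × 3069 = 756.3 kg VSS/d.
R_O = Q·ΔS − 1.42 P_X = 3069 − 1074 = 1995 kg O₂/d.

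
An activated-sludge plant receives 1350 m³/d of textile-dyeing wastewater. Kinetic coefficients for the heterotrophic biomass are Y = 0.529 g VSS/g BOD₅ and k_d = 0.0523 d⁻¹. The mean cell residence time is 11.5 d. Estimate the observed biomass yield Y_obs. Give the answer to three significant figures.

Y_obs ≈ 0.330 g VSS/g BOD₅

Observed yield with endogenous decay: Y_obs = Y / (1 + k_d·θ_c) = 0.529 / (1 + 0.0523 × 11.5) = 0.529 / 1.601 = 0.3303 g VSS/g BOD₅.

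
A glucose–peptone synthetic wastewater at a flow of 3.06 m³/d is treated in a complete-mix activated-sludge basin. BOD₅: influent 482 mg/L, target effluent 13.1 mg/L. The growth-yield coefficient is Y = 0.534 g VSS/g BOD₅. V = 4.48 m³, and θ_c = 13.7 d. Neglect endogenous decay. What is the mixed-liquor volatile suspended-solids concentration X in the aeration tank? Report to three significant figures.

X = Y·Q·ΔS·θ_c / V = 0.534 × 3.06 × (482 − 13.1) × 13.7 / 4.48 = 2343 mg/L.

X ≈ 2340 mg/L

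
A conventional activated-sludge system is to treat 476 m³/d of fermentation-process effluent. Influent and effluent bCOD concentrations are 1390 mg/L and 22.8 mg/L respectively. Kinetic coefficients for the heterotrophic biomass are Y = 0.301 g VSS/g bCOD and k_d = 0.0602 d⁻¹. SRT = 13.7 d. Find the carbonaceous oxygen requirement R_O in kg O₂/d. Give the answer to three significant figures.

R_O ≈ 498 kg O₂/d

The observed yield is Y_obs = Y/(1 + k_d·θ_c) = 0.301 / (1 + 0.0602 × 13.7) = 0.301 / 1.825 = 0.1650 g VSS per g bCOD removed.
Substrate removed = Q·(S₀ − S) = 476 m³/d × (1390 − 22.8) g/m³ = 6.51×10^5 g/d = 650.8 kg/d.
Biomass synthesised: P_X = Y_obs × 650.8 = 107.4 kg VSS/d.
Carbonaceous O₂ demand = substrate oxidised − cell-mass equivalent = 650.8 − 1.42 × 107.4 = 498.3 kg O₂/d.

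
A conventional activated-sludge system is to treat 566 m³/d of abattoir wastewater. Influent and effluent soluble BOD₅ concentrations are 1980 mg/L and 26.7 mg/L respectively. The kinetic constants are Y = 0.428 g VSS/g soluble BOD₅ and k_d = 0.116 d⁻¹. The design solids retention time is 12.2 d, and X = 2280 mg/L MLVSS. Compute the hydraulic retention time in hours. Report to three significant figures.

τ ≈ 44.5 h

Steady-state biomass mass balance: V·X·(1 + k_d·θ_c) = Y·Q·(S₀ − S)·θ_c, so V = 0.428 × 566 × (1980 − 26.7) × 12.2 / [2280 × (1 + 0.116 × 12.2)] = 5.77×10^6 / 5507 = 1048 m³.
Hydraulic retention time τ = V/Q = 1048 / 566 = 1.852 d = 44.45 h.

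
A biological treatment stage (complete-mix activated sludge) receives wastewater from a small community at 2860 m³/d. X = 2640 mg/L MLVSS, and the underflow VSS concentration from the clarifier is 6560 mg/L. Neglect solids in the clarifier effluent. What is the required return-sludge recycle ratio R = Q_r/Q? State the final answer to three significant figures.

R ≈ 0.673

Solids balance on the clarifier gives (1+R)X = R·X_r, so R = X/(X_r − X) = 2640 / (6560 − 2640) = 0.6735.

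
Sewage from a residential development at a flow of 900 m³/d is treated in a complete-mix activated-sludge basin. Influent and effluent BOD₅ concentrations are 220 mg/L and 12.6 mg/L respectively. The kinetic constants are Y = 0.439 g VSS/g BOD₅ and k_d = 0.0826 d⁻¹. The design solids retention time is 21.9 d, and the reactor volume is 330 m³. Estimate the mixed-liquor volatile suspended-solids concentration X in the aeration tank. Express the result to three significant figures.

Solving the biomass balance for X: X = Y Q (S₀−S) θ_c / [V (1+k_d θ_c)] = 0.439 × 900 × (220 − 12.6) × 21.9 / [330 × (1 + 0.0826 × 21.9)] = 1936 mg/L.

X ≈ 1940 mg/L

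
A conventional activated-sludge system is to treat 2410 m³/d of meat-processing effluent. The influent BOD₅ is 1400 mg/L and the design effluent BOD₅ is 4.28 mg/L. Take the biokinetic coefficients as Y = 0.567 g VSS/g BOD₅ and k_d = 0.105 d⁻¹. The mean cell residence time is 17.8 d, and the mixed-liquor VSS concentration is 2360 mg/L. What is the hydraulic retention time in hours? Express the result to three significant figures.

From the SRT design equation V = Y Q (S₀−S) θ_c / [X (1 + k_d θ_c)] = 0.567 × 2410 × (1400 − 4.28) × 17.8 / [2360 × (1 + 0.105 × 17.8)] = 3.39×10^7 / 6771 = 5014 m³.
HRT = V/Q = 5014 m³ / 2410 m³·d⁻¹ = 2.080 d × 24 = 49.93 h.

τ ≈ 49.9 h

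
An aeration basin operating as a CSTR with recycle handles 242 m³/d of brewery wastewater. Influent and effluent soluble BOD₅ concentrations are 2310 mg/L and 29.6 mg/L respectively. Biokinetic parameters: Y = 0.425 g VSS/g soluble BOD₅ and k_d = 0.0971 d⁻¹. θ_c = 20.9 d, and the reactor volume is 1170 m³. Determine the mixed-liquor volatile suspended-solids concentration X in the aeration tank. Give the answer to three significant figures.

Solving the biomass balance for X: X = Y Q (S₀−S) θ_c / [V (1+k_d θ_c)] = 0.425 × 242 × (2310 − 29.6) × 20.9 / [1170 × (1 + 0.0971 × 20.9)] = 1383 mg/L.

X ≈ 1380 mg/L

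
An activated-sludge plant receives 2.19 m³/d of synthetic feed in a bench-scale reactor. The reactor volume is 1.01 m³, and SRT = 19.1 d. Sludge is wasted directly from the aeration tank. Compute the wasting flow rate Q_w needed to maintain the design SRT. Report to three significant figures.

With mixed-liquor wasting, θ_c = V/Q_w, so Q_w = V/θ_c = 1.010/19.1 = 0.05288 m³/d.

Q_w ≈ 0.0529 m³/d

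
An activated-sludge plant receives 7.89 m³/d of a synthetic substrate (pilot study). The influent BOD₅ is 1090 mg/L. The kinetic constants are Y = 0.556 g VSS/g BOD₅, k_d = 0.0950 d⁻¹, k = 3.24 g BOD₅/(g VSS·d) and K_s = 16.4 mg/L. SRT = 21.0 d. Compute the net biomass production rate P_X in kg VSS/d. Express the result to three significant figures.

Effluent substrate depends only on kinetics and SRT: S = K_s(1 + k_d θ_c) / [θ_c(Yk − k_d) − 1] = 16.4 × (1 + 0.0950 × 21.0) / [21.0 × (0.556 × 3.24 − 0.0950) − 1] = 49.12 / 34.84 = 1.410 mg/L.
Observed yield with endogenous decay: Y_obs = Y / (1 + k_d·θ_c) = 0.556 / (1 + 0.0950 × 21.0) = 0.556 / 2.995 = 0.1856 g VSS/g BOD₅.
Q·(S₀ − S) = 7.89 × (1090 − 1.41) × 10⁻³ = 8.589 kg/d removed.
Biomass produced: P_X = Y_obs·Q·ΔS = 0.1856 × 8.589 ≈ 1.594 kg VSS/d.

P_X ≈ 1.59 kg VSS/d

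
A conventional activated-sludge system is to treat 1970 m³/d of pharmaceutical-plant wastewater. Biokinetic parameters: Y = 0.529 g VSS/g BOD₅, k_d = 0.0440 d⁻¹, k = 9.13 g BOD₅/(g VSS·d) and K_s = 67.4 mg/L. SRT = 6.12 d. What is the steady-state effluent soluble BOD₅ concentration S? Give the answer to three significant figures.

For a completely mixed reactor with recycle the Lawrence–McCarty relation gives S = K_s·(1 + k_d·θ_c) / [θ_c·(Y·k − k_d) − 1] = 67.4 × (1 + 0.0440 × 6.12) / [6.12 × (0.529 × 9.13 − 0.0440) − 1] = 85.55 / 28.29 = 3.024 mg/L.

S ≈ 3.02 mg/L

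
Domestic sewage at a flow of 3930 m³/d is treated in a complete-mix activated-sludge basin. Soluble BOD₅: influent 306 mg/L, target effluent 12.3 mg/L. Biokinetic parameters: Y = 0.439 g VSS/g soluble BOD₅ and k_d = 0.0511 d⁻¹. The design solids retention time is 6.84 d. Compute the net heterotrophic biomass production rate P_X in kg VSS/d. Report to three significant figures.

P_X ≈ 375 kg VSS/d

Y_obs = Y / (1 + k_d θ_c) = 0.439 / (1 + 0.0511 × 6.84) = 0.439 / 1.350 = 0.3253.
Substrate removed = Q·(S₀ − S) = 3930 m³/d × (306 − 12.3) g/m³ = 1.15×10^6 g/d = 1154 kg/d.
Net biomass production P_X = Y_obs × Q·(S₀ − S) = 0.3253 × 1154 = 375.5 kg VSS/d.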